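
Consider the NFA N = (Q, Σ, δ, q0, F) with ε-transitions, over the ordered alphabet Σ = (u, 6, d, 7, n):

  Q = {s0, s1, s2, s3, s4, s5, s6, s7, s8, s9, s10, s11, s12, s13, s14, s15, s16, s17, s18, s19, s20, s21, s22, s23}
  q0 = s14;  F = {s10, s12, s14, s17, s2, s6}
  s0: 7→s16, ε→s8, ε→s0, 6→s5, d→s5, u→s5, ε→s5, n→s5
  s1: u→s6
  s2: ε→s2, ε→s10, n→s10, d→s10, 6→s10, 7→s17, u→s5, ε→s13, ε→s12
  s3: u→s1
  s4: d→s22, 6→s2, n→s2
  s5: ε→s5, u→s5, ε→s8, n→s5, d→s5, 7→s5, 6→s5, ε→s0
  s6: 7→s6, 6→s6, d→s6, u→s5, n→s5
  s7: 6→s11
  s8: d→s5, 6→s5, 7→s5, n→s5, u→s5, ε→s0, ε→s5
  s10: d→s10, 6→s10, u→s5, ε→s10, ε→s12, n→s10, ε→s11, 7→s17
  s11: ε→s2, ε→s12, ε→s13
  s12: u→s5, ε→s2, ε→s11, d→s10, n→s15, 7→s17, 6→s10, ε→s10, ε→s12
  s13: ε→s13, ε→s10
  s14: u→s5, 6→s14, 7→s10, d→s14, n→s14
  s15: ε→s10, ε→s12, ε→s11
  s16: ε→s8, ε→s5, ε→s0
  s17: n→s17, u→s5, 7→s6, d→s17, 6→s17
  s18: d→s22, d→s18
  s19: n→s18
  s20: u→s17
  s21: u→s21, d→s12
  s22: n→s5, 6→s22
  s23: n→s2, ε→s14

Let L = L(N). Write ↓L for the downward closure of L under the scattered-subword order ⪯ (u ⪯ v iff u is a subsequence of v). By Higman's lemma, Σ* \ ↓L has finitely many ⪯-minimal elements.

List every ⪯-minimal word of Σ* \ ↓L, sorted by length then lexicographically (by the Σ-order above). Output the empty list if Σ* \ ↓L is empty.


|Q|=24, |F|=6, |δ|=91 (31 ε).
min D↑ (5 st, q0=0, F={1}): 0:u→1,6→0,d→0,7→2,n→0 1:u→1,6→1,d→1,7→1,n→1 2:u→1,6→2,d→2,7→3,n→2 3:u→1,6→3,d→3,7→4,n→3 4:u→1,6→4,d→4,7→4,n→1 [Hopcroft].
'u': |S_i|=[13, 4] end={s0,s16,s5,s8} rej; 1/1 del acc.
'777n': run [13, 12, 6, 5, 4] end={s0,s16,s5,s8} ∉↓L; 4/4 single-dels accept.
2 obstructions.

Antichain: [u, 777n].


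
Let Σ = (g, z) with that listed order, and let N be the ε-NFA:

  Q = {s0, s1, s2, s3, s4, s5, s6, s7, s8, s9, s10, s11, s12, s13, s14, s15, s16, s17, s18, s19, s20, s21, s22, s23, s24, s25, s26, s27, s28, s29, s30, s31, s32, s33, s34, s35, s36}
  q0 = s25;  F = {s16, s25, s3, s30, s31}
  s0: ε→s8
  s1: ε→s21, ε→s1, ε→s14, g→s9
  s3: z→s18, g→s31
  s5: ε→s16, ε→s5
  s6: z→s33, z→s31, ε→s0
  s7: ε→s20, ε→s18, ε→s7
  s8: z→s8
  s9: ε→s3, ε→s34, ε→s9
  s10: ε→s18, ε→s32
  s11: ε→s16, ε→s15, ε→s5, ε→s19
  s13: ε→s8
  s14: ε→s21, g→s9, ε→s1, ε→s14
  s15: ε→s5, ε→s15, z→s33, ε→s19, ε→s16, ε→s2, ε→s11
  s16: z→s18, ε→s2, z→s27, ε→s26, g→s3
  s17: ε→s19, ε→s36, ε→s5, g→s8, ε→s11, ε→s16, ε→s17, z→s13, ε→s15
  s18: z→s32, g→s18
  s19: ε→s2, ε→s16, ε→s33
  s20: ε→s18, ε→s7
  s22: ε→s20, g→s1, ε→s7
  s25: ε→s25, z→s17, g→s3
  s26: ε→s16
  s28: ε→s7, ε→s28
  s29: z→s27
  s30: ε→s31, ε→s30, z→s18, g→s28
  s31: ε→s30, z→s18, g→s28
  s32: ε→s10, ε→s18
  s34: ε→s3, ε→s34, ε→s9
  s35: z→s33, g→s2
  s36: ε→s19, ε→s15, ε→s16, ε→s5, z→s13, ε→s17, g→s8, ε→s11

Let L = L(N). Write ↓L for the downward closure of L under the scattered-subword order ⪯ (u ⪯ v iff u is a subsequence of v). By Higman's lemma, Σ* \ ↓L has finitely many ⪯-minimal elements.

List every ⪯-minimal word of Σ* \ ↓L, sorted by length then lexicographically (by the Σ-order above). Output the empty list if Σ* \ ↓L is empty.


|Q|=37, |F|=5, |δ|=90 (63 ε).
min D↑ (5 st, q0=0, F={4}): 0:g→1,z→2 1:g→3,z→4 2:g→1,z→4 3:g→4,z→4 4:g→4,z→4.
'gz': run [23, 10, 4] end={s10,s18,s32,s8} — reject; 2/2 del acc.
'zz': |S_i|=[23, 22, 7] end={s10,s13,s18,s27,s32,s33,s8} rej; 2/2 deletions ∈↓L.
'ggg': run [23, 10, 8, 6] end={s10,s18,s20,s28,s32,s7} — reject; 3/3 del acc.
3 minimals (antichain).

A = [gz, zz, ggg].


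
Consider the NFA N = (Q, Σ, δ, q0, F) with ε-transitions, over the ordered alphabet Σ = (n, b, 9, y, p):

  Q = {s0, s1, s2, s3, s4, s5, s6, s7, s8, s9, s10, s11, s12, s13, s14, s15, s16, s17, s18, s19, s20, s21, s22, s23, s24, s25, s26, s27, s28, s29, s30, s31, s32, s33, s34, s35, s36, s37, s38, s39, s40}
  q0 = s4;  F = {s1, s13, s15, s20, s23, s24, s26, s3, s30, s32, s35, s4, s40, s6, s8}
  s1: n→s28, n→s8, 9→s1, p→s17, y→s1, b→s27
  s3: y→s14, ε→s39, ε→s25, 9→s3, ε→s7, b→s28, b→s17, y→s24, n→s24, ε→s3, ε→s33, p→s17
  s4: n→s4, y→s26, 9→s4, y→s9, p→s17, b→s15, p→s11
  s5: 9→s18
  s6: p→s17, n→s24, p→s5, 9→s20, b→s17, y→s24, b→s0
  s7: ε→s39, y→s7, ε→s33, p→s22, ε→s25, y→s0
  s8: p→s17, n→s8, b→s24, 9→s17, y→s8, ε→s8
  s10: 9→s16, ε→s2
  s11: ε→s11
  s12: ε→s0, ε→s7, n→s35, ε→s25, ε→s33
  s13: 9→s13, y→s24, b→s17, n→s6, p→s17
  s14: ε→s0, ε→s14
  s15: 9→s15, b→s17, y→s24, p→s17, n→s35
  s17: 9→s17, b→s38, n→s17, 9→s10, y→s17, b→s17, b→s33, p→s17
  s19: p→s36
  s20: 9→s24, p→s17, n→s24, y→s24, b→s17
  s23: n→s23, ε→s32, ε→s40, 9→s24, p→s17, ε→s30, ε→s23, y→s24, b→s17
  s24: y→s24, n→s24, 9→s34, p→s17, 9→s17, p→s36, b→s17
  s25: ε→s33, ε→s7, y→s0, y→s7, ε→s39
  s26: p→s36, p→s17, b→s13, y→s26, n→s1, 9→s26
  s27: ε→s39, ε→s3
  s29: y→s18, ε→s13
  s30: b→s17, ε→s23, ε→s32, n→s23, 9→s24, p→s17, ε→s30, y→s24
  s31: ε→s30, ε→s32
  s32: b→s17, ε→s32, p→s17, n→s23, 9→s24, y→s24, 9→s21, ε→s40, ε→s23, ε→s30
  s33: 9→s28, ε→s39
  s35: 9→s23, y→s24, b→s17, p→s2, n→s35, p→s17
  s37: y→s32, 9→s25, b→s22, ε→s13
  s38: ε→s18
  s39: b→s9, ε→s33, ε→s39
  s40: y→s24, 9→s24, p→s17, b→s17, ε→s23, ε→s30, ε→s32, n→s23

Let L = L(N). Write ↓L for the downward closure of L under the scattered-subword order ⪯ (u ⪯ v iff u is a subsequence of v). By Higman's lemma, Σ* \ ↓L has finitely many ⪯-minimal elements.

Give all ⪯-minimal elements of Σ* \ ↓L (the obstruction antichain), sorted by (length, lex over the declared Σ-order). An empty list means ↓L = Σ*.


Antichain: [p, bb, by9, ynn9, bn999].

|Q|=41, |F|=15, |δ|=154 (44 ε).
min D↑ (13 st, q0=0, F={3}): 0:n→0,b→1,9→0,y→2,p→3 1:n→4,b→3,9→1,y→5,p→3 2:n→6,b→7,9→2,y→2,p→3 3:n→3,b→3,9→3,y→3,p→3 4:n→4,b→3,9→8,y→5,p→3 5:n→5,b→3,9→3,y→5,p→3 6:n→9,b→10,9→6,y→6,p→3 7:n→11,b→3,9→7,y→5,p→3 8:n→8,b→3,9→5,y→5,p→3 9:n→9,b→5,9→3,y→9,p→3 10:n→5,b→3,9→10,y→5,p→3 11:n→5,b→3,9→12,y→5,p→3 12:n→5,b→3,9→5,y→5,p→3 (ε-aug+det+¬).
'p': N↓-sim [36, 14] end={s10,s11,s16,s17,s18,s2,s22,s28,s33,s36,s38,s39,…} — reject; 1/1 deletions ∈↓L.
'bb': |S_i|=[36, 31, 11] end={s0,s10,s16,s17,s18,s2,s28,s33,s38,s39,s9} — reject; 2/2 deletions ∈↓L.
'by9': N↓-sim [36, 31, 18, 11] end={s10,s16,s17,s18,s2,s28,s33,s34,s38,s39,s9} rej; 3/3 single-dels accept.
'ynn9': run [36, 27, 25, 14, 11] end={s10,s16,s17,s18,s2,s28,s33,s34,s38,s39,s9} rej; 4/4 deletions ∈↓L.
'bn999': N↓-sim [36, 31, 23, 19, 14, 11] end={s10,s16,s17,s18,s2,s28,s33,s34,s38,s39,s9} — reject; 5/5 single-dels accept.
5 words, ⪯-incomp.


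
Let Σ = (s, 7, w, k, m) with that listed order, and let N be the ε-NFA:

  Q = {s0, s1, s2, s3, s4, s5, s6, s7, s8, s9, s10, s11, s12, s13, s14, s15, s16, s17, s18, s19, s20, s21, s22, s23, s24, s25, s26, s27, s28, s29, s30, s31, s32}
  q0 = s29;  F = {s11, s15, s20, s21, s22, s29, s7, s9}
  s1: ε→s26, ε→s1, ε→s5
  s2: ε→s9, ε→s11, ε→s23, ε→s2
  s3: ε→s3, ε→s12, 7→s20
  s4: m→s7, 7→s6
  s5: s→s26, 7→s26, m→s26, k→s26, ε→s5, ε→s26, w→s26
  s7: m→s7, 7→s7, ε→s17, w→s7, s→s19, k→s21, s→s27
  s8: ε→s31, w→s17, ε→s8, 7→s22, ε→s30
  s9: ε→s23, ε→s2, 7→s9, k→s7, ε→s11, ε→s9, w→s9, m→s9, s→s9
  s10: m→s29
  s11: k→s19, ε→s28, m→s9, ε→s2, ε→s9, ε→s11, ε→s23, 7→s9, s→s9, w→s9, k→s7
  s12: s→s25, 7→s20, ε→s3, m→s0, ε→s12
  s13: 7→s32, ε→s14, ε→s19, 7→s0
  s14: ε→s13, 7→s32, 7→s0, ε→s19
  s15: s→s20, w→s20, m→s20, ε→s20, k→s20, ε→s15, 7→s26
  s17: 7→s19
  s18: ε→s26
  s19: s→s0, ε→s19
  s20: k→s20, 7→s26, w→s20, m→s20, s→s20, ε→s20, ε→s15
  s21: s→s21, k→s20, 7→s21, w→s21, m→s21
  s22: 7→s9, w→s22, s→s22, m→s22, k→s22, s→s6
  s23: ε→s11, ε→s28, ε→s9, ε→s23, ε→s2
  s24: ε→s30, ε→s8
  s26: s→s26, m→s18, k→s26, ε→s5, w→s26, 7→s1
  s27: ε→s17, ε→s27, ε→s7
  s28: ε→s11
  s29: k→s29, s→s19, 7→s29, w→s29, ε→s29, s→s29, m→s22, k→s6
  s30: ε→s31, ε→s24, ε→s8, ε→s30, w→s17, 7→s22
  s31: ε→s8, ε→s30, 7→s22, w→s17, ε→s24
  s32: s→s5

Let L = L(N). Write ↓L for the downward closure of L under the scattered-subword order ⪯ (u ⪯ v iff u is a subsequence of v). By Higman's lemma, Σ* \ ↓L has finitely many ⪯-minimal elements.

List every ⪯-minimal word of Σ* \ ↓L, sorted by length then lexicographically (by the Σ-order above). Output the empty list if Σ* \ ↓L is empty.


|Q|=33, |F|=8, |δ|=131 (56 ε).
min D↑ (7 st, q0=0, F={6}): 0:s→0,7→0,w→0,k→0,m→1 1:s→1,7→2,w→1,k→1,m→1 2:s→2,7→2,w→2,k→3,m→2 3:s→3,7→3,w→3,k→4,m→3 4:s→4,7→4,w→4,k→5,m→4 5:s→5,7→6,w→5,k→5,m→5 6:s→6,7→6,w→6,k→6,m→6.
'm7kkk7': |S_i|=[20, 19, 17, 12, 7, 6, 4] end={s1,s18,s26,s5} rej; 6/6 deletions ∈↓L.
1 obstructions.

Antichain: [m7kkk7].


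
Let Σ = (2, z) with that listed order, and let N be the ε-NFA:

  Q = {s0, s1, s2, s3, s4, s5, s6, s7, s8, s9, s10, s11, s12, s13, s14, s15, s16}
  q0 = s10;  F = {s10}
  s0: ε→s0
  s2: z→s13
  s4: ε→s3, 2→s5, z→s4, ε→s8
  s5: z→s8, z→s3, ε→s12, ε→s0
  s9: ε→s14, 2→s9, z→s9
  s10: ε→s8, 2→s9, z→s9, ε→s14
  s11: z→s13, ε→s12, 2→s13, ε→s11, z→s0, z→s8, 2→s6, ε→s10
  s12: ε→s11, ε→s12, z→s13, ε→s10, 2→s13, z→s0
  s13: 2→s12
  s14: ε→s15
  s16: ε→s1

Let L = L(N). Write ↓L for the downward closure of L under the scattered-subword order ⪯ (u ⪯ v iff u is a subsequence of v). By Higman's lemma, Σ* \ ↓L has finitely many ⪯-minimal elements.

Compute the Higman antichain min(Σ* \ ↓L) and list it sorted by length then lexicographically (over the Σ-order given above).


|Q|=17, |F|=1, |δ|=34 (16 ε).
min D↑ (2 st, q0=0, F={1}): 0:2→1,z→1 1:2→1,z→1 (ε-aug+det+¬).
'2': N↓-sim [5, 3] end={s14,s15,s9} ∉↓L; 1/1 single-dels accept.
'z': run [5, 3] end={s14,s15,s9} ∉↓L; 1/1 deletions ∈↓L.
2 minimals (antichain).

A = [2, z].


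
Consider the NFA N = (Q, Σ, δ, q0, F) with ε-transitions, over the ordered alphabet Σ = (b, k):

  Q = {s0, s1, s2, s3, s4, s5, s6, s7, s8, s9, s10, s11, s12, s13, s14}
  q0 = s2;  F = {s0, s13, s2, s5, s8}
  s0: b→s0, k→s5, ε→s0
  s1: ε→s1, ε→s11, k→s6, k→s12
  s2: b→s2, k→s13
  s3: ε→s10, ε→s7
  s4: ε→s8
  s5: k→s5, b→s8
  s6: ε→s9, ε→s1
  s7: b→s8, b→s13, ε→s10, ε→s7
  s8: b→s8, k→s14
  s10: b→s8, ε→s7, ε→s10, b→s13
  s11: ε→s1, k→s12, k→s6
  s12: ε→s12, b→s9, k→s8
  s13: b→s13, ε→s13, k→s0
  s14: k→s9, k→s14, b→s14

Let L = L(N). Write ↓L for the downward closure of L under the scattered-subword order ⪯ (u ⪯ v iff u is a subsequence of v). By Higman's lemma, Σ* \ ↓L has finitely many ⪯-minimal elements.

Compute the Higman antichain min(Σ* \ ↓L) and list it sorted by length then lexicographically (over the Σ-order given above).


A = [kkkbk].

|Q|=15, |F|=5, |δ|=38 (15 ε).
min D↑ (6 st, q0=0, F={5}): 0:b→0,k→1 1:b→1,k→2 2:b→2,k→3 3:b→4,k→3 4:b→4,k→5 5:b→5,k→5 (ε-aug+det+¬).
'kkkbk': N↓-sim [7, 6, 5, 4, 3, 2] end={s14,s9} — reject; 5/5 single-dels accept.
1 minimals (antichain).


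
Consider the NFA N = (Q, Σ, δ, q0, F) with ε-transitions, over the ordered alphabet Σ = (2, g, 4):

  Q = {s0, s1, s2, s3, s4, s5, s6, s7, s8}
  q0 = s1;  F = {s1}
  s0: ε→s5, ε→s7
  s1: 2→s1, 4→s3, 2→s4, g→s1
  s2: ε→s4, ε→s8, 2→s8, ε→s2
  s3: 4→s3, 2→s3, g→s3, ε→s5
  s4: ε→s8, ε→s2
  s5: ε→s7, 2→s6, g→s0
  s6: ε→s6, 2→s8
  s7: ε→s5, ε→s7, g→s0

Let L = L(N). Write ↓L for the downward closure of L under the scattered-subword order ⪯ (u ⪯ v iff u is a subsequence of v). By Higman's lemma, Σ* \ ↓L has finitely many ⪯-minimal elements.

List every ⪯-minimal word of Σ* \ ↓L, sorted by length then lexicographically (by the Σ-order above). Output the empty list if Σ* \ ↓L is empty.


|Q|=9, |F|=1, |δ|=24 (12 ε).
min D↑ (2 st, q0=0, F={1}): 0:2→0,g→0,4→1 1:2→1,g→1,4→1 [Hopcroft].
'4': N↓-sim [9, 6] end={s0,s3,s5,s6,s7,s8} rej; 1/1 del acc.
1 minimals (antichain).

A = [4].


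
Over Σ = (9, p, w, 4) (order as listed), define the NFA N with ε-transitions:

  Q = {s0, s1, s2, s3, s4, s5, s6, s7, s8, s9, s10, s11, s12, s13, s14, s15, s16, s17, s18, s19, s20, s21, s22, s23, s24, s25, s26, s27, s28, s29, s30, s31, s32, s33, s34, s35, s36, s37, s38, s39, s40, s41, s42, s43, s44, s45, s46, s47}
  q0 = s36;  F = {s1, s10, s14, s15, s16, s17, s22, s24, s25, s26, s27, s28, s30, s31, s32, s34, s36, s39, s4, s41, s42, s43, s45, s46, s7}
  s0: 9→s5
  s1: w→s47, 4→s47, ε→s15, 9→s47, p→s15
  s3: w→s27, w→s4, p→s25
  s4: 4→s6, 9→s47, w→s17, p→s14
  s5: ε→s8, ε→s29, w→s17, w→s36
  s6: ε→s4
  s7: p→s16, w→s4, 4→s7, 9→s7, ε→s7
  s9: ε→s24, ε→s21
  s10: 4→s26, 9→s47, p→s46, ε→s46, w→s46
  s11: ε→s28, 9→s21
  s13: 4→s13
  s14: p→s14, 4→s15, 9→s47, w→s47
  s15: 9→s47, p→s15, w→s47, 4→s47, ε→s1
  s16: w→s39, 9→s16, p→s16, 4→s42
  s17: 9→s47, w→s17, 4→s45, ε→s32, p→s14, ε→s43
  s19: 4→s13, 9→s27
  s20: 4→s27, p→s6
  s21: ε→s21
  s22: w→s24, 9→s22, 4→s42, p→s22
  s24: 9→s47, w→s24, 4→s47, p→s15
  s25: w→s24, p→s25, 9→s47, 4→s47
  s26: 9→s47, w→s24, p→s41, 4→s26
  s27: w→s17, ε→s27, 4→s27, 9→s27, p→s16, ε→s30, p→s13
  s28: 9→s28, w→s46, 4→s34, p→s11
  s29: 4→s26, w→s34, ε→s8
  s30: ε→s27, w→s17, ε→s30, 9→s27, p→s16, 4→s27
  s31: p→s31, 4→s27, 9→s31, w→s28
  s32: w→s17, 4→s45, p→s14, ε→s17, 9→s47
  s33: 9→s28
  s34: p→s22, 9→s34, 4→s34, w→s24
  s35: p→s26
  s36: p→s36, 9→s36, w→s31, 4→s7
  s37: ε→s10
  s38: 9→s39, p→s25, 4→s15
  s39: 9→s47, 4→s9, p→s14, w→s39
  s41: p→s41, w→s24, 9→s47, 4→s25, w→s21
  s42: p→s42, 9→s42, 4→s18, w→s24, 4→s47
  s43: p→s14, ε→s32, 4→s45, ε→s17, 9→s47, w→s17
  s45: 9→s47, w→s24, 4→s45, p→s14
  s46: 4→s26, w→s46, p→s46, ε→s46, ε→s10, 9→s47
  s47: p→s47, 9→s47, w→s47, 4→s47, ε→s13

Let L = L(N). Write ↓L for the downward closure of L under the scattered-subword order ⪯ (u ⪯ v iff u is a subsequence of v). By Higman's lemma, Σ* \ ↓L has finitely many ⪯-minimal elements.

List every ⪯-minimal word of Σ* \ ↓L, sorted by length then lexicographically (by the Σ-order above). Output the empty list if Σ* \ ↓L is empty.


|Q|=48, |F|=25, |δ|=151 (25 ε).
min D↑ (21 st, q0=0, F={12}): 0:9→0,p→0,w→1,4→2 1:9→1,p→1,w→3,4→4 2:9→2,p→5,w→6,4→2 3:9→3,p→3,w→7,4→8 4:9→4,p→5,w→9,4→4 5:9→5,p→5,w→10,4→11 6:9→12,p→13,w→9,4→6 7:9→12,p→7,w→7,4→14 8:9→8,p→15,w→16,4→8 9:9→12,p→13,w→9,4→17 10:9→12,p→13,w→10,4→16 11:9→11,p→11,w→16,4→12 12:9→12,p→12,w→12,4→12 13:9→12,p→13,w→12,4→18 14:9→12,p→19,w→16,4→14 15:9→15,p→15,w→16,4→11 16:9→12,p→18,w→16,4→12 17:9→12,p→13,w→16,4→17 18:9→12,p→18,w→12,4→12 19:9→12,p→19,w→16,4→20 20:9→12,p→20,w→16,4→12 [Hopcroft].
'4w9': N↓-sim [32, 26, 15, 2] end={s13,s47} — reject; 3/3 deletions ∈↓L.
'www9': N↓-sim [32, 30, 24, 18, 2] end={s13,s47} — reject; 4/4 deletions ∈↓L.
'4p44': N↓-sim [32, 26, 15, 10, 3] end={s13,s18,s47} rej; 4/4 single-dels accept.
'4wpw': N↓-sim [32, 26, 15, 5, 2] end={s13,s47} ∉↓L; 4/4 single-dels accept.
'ww4w4': |S_i|=[32, 30, 24, 16, 6, 2] end={s13,s47} ∉↓L; 5/5 single-dels accept.
5 words, ⪯-incomp.

min(Σ*\↓L) = [4w9, www9, 4p44, 4wpw, ww4w4].


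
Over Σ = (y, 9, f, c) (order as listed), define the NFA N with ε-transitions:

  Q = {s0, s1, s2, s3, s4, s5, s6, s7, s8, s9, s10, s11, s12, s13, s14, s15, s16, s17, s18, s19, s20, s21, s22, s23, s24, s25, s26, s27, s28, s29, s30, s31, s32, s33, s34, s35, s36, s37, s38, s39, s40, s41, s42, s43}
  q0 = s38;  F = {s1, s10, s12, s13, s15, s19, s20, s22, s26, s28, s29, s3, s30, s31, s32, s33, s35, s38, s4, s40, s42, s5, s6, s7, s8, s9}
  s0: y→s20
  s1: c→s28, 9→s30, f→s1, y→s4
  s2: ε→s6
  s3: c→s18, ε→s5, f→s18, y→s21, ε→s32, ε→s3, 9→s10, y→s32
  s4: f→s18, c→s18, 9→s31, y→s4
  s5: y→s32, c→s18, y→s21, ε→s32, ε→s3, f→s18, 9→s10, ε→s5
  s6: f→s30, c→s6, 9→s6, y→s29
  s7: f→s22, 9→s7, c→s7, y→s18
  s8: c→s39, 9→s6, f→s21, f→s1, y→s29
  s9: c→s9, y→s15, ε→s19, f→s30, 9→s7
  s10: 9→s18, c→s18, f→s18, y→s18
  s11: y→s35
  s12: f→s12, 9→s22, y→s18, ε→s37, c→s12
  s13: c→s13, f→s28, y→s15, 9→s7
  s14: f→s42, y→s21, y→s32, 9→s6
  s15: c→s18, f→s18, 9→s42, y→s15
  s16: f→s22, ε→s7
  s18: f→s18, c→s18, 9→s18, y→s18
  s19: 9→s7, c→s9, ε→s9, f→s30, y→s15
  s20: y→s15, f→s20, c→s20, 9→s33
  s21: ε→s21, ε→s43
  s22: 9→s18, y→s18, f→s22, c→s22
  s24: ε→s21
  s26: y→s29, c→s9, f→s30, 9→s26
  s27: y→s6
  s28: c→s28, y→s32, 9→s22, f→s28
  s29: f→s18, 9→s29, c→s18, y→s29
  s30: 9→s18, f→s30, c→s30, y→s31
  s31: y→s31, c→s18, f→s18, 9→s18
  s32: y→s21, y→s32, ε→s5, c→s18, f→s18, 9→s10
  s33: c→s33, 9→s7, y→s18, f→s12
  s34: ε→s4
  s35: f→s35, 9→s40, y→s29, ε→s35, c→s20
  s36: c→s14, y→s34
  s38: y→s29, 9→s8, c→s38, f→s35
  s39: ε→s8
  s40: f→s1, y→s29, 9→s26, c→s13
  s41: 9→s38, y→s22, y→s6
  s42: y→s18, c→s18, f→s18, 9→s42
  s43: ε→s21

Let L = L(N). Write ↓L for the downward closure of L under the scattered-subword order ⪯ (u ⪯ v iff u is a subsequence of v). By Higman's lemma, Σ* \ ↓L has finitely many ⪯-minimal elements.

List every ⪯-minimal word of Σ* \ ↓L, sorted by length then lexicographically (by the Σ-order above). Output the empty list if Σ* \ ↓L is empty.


|Q|=44, |F|=26, |δ|=144 (19 ε).
min D↑ (24 st, q0=0, F={4}): 0:y→1,9→2,f→3,c→0 1:y→1,9→1,f→4,c→4 2:y→1,9→5,f→6,c→2 3:y→1,9→7,f→3,c→8 4:y→4,9→4,f→4,c→4 5:y→1,9→5,f→9,c→5 6:y→10,9→9,f→6,c→11 7:y→1,9→12,f→6,c→13 8:y→14,9→15,f→8,c→8 9:y→16,9→4,f→9,c→9 10:y→10,9→16,f→4,c→4 11:y→17,9→18,f→11,c→11 12:y→1,9→12,f→9,c→19 13:y→14,9→20,f→11,c→13 14:y→14,9→21,f→4,c→4 15:y→4,9→20,f→22,c→15 16:y→16,9→4,f→4,c→4 17:y→17,9→23,f→4,c→4 18:y→4,9→4,f→18,c→18 19:y→14,9→20,f→9,c→19 20:y→4,9→20,f→18,c→20 21:y→4,9→21,f→4,c→4 22:y→4,9→18,f→22,c→22 23:y→4,9→4,f→4,c→4 [Hopcroft].
'yf': N↓-sim [31, 12, 1] end={s18} — reject; 2/2 single-dels accept.
'yc': N↓-sim [31, 12, 1] end={s18} rej; 2/2 single-dels accept.
'99f9': |S_i|=[31, 28, 13, 4, 1] end={s18} rej; 4/4 deletions ∈↓L.
'9f99': run [31, 28, 15, 5, 1] end={s18} ∉↓L; 4/4 single-dels accept.
'fc9y': N↓-sim [31, 27, 21, 8, 1] end={s18} rej; 4/4 single-dels accept.
5 obstructions.

A = [yf, yc, 99f9, 9f99, fc9y].


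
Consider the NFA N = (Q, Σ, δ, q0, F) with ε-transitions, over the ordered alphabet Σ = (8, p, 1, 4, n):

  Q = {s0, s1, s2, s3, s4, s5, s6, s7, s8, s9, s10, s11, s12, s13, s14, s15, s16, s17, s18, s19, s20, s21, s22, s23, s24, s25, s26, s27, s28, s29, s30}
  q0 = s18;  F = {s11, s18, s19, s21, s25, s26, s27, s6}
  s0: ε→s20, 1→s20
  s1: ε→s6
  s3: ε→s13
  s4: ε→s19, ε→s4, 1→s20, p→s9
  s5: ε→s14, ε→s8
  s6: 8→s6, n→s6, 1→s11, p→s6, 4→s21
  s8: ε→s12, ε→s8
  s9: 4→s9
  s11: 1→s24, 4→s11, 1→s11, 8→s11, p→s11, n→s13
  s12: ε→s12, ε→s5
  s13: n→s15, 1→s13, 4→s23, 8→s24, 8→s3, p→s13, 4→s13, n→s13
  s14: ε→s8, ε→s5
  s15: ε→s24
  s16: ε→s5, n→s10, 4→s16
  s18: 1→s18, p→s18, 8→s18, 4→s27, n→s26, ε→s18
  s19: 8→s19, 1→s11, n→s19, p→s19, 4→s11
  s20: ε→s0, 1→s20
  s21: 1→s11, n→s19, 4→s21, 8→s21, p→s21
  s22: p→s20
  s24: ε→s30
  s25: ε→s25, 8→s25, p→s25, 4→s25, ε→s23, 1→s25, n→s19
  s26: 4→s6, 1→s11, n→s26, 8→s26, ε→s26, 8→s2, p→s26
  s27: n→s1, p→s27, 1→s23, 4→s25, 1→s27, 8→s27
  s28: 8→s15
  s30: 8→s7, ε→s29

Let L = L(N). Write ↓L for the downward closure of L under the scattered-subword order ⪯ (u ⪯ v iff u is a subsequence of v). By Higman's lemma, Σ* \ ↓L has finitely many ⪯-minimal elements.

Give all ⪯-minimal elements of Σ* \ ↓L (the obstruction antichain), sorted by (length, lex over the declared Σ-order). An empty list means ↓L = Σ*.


|Q|=31, |F|=8, |δ|=83 (22 ε).
min D↑ (9 st, q0=0, F={8}): 0:8→0,p→0,1→0,4→1,n→2 1:8→1,p→1,1→1,4→3,n→4 2:8→2,p→2,1→5,4→4,n→2 3:8→3,p→3,1→3,4→3,n→6 4:8→4,p→4,1→5,4→7,n→4 5:8→5,p→5,1→5,4→5,n→8 6:8→6,p→6,1→5,4→5,n→6 7:8→7,p→7,1→5,4→7,n→6 8:8→8,p→8,1→8,4→8,n→8 (ε-aug+det+¬).
'n1n': |S_i|=[18, 15, 9, 8] end={s13,s15,s23,s24,s29,s3,s30,s7} ∉↓L; 3/3 del acc.
'44n4n': N↓-sim [18, 15, 12, 10, 9, 8] end={s13,s15,s23,s24,s29,s3,s30,s7} rej; 5/5 deletions ∈↓L.
2 minimals (antichain).

A = [n1n, 44n4n].


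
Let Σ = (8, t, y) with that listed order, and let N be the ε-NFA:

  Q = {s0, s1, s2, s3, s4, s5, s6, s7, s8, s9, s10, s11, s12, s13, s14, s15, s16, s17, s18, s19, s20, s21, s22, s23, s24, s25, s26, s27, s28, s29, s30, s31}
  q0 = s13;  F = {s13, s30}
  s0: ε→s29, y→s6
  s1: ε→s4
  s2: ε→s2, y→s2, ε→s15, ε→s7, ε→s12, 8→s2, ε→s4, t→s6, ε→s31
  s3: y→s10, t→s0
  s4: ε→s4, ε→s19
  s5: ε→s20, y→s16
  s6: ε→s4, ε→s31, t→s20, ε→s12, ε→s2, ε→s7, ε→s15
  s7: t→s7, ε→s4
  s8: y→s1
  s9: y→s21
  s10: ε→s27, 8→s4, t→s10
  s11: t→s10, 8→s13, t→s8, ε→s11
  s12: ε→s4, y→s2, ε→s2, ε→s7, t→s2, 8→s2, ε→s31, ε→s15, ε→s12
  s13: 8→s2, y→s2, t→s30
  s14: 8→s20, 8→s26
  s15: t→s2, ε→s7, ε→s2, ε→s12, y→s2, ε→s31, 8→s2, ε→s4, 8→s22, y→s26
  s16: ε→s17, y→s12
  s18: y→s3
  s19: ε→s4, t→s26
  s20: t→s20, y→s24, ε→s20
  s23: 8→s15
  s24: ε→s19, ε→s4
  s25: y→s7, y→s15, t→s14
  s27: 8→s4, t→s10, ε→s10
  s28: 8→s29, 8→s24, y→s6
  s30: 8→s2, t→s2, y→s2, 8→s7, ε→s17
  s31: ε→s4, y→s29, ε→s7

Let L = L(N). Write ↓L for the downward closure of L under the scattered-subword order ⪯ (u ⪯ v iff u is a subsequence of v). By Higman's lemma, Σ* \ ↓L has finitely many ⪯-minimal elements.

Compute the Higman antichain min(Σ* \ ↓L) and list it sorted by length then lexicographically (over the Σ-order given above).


Antichain: [8, y, tt].

|Q|=32, |F|=2, |δ|=88 (40 ε).
min D↑ (3 st, q0=0, F={1}): 0:8→1,t→2,y→1 1:8→1,t→1,y→1 2:8→1,t→1,y→1.
'8': N↓-sim [16, 13] end={s12,s15,s19,s2,s20,s22,s24,s26,s29,s31,s4,s6,…} — reject; 1/1 del acc.
'y': run [16, 13] end={s12,s15,s19,s2,s20,s22,s24,s26,s29,s31,s4,s6,…} ∉↓L; 1/1 del acc.
'tt': |S_i|=[16, 15, 13] end={s12,s15,s19,s2,s20,s22,s24,s26,s29,s31,s4,s6,…} ∉↓L; 2/2 del acc.
3 obstructions.


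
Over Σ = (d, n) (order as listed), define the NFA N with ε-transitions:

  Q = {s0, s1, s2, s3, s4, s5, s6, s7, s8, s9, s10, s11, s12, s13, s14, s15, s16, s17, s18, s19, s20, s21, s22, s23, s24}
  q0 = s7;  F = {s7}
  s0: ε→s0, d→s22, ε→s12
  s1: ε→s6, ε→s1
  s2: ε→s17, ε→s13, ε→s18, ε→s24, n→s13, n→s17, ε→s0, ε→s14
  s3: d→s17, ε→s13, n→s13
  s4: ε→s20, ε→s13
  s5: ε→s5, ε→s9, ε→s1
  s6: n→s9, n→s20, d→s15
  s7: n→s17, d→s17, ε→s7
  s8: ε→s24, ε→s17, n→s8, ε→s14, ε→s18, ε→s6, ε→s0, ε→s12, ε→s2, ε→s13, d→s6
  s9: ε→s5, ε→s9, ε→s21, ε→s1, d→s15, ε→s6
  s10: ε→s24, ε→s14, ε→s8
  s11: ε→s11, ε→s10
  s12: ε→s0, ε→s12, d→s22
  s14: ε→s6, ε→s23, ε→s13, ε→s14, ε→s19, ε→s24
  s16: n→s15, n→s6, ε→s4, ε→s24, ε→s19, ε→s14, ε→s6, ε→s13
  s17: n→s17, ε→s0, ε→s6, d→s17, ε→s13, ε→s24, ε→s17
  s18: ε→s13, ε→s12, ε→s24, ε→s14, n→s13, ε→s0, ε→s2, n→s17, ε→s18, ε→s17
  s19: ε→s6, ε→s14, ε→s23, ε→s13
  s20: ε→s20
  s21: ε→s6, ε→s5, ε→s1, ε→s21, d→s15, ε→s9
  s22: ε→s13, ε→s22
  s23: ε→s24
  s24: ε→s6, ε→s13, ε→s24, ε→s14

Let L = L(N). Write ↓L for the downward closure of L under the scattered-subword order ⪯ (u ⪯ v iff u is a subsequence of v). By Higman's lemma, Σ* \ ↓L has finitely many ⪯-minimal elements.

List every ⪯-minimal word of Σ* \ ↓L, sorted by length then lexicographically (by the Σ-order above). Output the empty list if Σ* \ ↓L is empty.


|Q|=25, |F|=1, |δ|=101 (80 ε).
min D↑ (2 st, q0=0, F={1}): 0:d→1,n→1 1:d→1,n→1 [Hopcroft].
'd': run [17, 16] end={s0,s1,s12,s13,s14,s15,s17,s19,s20,s21,s22,s23,…} ∉↓L; 1/1 single-dels accept.
'n': |S_i|=[17, 16] end={s0,s1,s12,s13,s14,s15,s17,s19,s20,s21,s22,s23,…} — reject; 1/1 deletions ∈↓L.
2 words, ⪯-incomp.

min(Σ*\↓L) = [d, n].


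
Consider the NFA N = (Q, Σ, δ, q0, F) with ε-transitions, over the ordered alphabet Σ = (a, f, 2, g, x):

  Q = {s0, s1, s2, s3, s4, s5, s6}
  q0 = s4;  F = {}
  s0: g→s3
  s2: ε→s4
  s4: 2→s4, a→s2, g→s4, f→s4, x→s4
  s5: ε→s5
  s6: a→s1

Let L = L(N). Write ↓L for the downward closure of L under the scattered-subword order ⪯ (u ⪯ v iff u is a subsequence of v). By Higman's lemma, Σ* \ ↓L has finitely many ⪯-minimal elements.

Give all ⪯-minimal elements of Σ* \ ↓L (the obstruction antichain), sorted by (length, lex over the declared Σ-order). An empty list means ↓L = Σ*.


Antichain: [ε].

|Q|=7, |F|=0, |δ|=9 (2 ε).
min D↑ (1 st, q0=0, F={0}): 0:a→0,f→0,2→0,g→0,x→0 [Hopcroft].
ε ∈ L(D↑) — L = ∅.


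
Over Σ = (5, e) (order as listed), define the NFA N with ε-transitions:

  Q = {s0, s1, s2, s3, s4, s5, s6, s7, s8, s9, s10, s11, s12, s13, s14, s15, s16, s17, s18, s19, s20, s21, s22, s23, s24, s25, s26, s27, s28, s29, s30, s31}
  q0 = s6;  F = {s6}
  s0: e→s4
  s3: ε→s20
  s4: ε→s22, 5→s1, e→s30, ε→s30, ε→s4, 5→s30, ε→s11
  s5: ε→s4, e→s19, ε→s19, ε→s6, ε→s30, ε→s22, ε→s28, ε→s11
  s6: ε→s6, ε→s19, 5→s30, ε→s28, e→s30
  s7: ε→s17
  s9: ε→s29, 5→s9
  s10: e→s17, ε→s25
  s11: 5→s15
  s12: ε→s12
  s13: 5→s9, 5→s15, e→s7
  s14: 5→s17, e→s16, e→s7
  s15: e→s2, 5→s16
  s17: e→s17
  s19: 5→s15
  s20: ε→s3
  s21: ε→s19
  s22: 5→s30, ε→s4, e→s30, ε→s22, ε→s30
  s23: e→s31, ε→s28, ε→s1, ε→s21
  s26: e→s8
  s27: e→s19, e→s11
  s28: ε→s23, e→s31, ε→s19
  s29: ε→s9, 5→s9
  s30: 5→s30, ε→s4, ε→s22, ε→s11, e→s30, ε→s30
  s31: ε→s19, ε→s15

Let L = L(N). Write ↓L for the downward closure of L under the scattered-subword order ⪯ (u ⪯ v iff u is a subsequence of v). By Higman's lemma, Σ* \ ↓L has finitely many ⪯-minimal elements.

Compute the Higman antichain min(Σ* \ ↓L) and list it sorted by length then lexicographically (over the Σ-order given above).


A = [5, e].

|Q|=32, |F|=1, |δ|=66 (36 ε).
min D↑ (2 st, q0=0, F={1}): 0:5→1,e→1 1:5→1,e→1 [Hopcroft].
'5': run [14, 8] end={s1,s11,s15,s16,s2,s22,s30,s4} rej; 1/1 deletions ∈↓L.
'e': |S_i|=[14, 10] end={s1,s11,s15,s16,s19,s2,s22,s30,s31,s4} — reject; 1/1 single-dels accept.
2 words, ⪯-incomp.


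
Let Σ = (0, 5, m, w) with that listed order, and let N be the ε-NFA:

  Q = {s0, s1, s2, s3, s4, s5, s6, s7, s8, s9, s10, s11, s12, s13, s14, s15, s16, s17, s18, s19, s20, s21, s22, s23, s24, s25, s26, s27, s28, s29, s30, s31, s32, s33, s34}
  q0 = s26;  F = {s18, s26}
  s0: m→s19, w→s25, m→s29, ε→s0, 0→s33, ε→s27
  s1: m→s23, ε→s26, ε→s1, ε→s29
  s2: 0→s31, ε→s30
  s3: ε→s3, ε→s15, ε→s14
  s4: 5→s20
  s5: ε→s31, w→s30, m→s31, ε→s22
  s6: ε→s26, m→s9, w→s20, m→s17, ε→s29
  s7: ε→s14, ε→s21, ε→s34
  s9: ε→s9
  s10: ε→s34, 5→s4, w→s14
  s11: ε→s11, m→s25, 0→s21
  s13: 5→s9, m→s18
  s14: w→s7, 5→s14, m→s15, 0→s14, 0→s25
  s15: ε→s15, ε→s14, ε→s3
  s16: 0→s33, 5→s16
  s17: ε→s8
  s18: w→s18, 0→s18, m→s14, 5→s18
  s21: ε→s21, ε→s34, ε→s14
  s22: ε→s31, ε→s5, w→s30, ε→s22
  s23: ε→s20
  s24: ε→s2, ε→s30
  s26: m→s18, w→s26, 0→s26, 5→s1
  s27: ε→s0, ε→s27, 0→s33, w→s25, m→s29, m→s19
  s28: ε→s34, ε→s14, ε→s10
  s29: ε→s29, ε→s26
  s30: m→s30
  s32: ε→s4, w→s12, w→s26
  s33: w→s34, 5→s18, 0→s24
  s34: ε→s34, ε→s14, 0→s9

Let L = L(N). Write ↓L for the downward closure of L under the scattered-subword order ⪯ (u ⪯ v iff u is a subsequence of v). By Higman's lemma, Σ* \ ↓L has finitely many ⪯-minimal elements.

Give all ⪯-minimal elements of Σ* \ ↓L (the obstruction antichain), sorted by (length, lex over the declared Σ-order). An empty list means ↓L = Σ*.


Antichain: [mm].

|Q|=35, |F|=2, |δ|=87 (42 ε).
min D↑ (3 st, q0=0, F={2}): 0:0→0,5→0,m→1,w→0 1:0→1,5→1,m→2,w→1 2:0→2,5→2,m→2,w→2 [Hopcroft].
'mm': run [14, 11, 8] end={s14,s15,s21,s25,s3,s34,s7,s9} rej; 2/2 del acc.
1 words, ⪯-incomp.


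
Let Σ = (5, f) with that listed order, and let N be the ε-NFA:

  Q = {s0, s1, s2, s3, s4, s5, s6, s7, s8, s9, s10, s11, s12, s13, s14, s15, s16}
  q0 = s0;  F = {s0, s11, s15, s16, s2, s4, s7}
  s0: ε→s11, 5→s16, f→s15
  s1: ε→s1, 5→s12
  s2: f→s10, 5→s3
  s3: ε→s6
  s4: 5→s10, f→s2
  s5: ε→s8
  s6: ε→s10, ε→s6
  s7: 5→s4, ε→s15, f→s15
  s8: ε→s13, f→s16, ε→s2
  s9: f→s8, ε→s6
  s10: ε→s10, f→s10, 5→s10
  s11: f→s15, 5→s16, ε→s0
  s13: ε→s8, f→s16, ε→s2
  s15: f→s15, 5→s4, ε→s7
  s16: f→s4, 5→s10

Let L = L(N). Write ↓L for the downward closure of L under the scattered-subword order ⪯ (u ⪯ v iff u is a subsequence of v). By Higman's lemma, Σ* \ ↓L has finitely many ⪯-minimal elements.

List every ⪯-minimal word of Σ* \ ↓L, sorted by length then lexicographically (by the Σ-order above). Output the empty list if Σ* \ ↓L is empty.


Antichain: [55, 5fff, f5ff].

|Q|=17, |F|=7, |δ|=35 (15 ε).
min D↑ (6 st, q0=0, F={3}): 0:5→1,f→2 1:5→3,f→4 2:5→4,f→2 3:5→3,f→3 4:5→3,f→5 5:5→3,f→3 [Hopcroft].
'55': |S_i|=[10, 6, 3] end={s10,s3,s6} rej; 2/2 del acc.
'5fff': |S_i|=[10, 6, 5, 4, 1] end={s10} — reject; 4/4 deletions ∈↓L.
'f5ff': |S_i|=[10, 7, 5, 4, 1] end={s10} rej; 4/4 single-dels accept.
3 minimals (antichain).


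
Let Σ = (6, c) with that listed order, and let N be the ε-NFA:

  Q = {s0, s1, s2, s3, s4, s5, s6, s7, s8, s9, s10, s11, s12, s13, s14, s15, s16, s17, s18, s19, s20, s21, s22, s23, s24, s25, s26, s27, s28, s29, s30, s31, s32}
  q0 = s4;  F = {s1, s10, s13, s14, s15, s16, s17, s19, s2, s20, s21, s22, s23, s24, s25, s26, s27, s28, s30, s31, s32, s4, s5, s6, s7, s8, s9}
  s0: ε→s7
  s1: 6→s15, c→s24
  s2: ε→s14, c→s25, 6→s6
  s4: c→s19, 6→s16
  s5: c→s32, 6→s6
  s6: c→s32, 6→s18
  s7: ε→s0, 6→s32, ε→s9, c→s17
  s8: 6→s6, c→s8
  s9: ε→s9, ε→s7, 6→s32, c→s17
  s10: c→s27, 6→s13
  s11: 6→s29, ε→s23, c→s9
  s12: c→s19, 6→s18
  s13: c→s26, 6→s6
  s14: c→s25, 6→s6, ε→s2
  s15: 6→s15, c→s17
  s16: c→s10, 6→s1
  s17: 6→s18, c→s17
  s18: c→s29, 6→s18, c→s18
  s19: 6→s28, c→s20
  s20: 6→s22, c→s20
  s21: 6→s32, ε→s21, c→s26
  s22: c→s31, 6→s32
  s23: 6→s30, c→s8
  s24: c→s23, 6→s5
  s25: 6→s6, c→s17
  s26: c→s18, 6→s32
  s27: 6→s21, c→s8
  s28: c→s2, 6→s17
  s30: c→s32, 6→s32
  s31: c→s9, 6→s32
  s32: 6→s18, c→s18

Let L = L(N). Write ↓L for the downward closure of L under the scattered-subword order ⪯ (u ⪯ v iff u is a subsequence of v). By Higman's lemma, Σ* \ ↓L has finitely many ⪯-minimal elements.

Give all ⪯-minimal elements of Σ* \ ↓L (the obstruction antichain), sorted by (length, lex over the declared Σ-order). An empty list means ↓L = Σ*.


Antichain: [c666, 666c6, 6c6cc, cc66c, 6ccc66, c6ccc6].

|Q|=33, |F|=27, |δ|=70 (9 ε).
min D↑ (26 st, q0=0, F={20}): 0:6→1,c→2 1:6→3,c→4 2:6→5,c→6 3:6→7,c→8 4:6→9,c→10 5:6→11,c→12 6:6→13,c→6 7:6→7,c→11 8:6→14,c→15 9:6→16,c→17 10:6→18,c→19 11:6→20,c→11 12:6→16,c→21 13:6→22,c→23 14:6→16,c→22 15:6→24,c→19 16:6→20,c→22 17:6→22,c→20 18:6→22,c→17 19:6→16,c→19 20:6→20,c→20 21:6→16,c→11 22:6→20,c→20 23:6→22,c→25 24:6→22,c→22 25:6→22,c→11 (ε-aug+det+¬).
'c666': N↓-sim [30, 26, 19, 5, 2] end={s18,s29} rej; 4/4 single-dels accept.
'666c6': |S_i|=[30, 27, 15, 8, 4, 2] end={s18,s29} — reject; 5/5 del acc.
'6c6cc': run [30, 27, 22, 9, 4, 2] end={s18,s29} ∉↓L; 5/5 deletions ∈↓L.
'cc66c': N↓-sim [30, 26, 20, 13, 3, 2] end={s18,s29} ∉↓L; 5/5 single-dels accept.
'6ccc66': run [30, 27, 22, 15, 7, 4, 2] end={s18,s29} rej; 6/6 deletions ∈↓L.
'c6ccc6': |S_i|=[30, 26, 19, 13, 9, 4, 2] end={s18,s29} rej; 6/6 deletions ∈↓L.
6 obstructions.


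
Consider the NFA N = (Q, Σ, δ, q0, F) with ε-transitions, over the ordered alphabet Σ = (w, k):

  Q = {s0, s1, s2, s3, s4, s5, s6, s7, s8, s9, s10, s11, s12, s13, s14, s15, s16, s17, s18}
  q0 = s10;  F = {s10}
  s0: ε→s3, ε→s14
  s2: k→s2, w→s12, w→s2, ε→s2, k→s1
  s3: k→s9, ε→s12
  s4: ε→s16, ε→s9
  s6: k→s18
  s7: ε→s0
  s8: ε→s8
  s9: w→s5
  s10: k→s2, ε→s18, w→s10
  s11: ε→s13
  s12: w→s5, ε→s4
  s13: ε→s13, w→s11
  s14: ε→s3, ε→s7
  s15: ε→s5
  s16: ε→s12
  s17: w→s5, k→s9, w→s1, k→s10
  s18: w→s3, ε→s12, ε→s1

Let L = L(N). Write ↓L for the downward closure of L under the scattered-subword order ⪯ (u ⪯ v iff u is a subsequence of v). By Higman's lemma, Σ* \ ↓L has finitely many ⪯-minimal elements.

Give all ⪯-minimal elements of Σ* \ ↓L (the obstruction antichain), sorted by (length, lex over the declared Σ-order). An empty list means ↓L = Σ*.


Antichain: [k].

|Q|=19, |F|=1, |δ|=34 (18 ε).
min D↑ (2 st, q0=0, F={1}): 0:w→0,k→1 1:w→1,k→1 [Hopcroft].
'k': N↓-sim [10, 7] end={s1,s12,s16,s2,s4,s5,s9} ∉↓L; 1/1 deletions ∈↓L.
1 minimals (antichain).


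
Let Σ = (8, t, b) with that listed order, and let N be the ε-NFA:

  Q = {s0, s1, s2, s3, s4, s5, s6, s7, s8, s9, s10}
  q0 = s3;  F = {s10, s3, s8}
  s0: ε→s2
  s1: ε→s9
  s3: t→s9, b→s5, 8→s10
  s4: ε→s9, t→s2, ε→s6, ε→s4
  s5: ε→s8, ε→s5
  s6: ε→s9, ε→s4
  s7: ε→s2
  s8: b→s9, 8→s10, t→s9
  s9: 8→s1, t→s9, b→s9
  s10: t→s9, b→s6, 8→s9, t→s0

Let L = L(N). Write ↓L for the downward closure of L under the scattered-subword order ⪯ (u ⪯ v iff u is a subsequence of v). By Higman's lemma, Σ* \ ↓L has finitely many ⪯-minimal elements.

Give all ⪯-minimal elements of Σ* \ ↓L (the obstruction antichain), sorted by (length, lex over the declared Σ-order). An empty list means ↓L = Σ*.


|Q|=11, |F|=3, |δ|=24 (10 ε).
min D↑ (4 st, q0=0, F={2}): 0:8→1,t→2,b→3 1:8→2,t→2,b→2 2:8→2,t→2,b→2 3:8→1,t→2,b→2.
't': N↓-sim [10, 4] end={s0,s1,s2,s9} — reject; 1/1 del acc.
'88': |S_i|=[10, 7, 2] end={s1,s9} rej; 2/2 single-dels accept.
'8b': N↓-sim [10, 7, 5] end={s1,s2,s4,s6,s9} rej; 2/2 del acc.
'bb': |S_i|=[10, 9, 5] end={s1,s2,s4,s6,s9} — reject; 2/2 single-dels accept.
4 words, ⪯-incomp.

min(Σ*\↓L) = [t, 88, 8b, bb].


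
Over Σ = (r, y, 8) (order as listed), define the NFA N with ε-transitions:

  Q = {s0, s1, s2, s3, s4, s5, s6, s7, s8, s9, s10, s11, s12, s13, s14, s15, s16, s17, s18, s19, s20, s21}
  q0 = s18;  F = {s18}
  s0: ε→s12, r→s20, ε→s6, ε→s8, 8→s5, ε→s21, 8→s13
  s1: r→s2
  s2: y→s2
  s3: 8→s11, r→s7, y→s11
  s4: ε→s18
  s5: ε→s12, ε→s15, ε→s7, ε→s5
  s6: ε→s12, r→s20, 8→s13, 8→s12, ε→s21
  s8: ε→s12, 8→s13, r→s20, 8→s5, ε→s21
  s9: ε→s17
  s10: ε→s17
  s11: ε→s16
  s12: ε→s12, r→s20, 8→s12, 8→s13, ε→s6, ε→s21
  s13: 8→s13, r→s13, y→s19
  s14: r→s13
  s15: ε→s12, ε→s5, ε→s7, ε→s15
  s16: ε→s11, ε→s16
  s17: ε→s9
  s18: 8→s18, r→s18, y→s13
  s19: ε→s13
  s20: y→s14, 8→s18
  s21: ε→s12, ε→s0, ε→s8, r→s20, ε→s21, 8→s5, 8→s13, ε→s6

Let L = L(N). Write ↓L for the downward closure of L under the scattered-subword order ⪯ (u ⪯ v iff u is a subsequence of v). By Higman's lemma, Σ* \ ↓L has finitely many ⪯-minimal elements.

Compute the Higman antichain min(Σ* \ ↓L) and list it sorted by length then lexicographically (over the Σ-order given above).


|Q|=22, |F|=1, |δ|=61 (32 ε).
min D↑ (2 st, q0=0, F={1}): 0:r→0,y→1,8→0 1:r→1,y→1,8→1 (ε-aug+det+¬).
'y': run [3, 2] end={s13,s19} — reject; 1/1 deletions ∈↓L.
1 minimals (antichain).

Antichain: [y].


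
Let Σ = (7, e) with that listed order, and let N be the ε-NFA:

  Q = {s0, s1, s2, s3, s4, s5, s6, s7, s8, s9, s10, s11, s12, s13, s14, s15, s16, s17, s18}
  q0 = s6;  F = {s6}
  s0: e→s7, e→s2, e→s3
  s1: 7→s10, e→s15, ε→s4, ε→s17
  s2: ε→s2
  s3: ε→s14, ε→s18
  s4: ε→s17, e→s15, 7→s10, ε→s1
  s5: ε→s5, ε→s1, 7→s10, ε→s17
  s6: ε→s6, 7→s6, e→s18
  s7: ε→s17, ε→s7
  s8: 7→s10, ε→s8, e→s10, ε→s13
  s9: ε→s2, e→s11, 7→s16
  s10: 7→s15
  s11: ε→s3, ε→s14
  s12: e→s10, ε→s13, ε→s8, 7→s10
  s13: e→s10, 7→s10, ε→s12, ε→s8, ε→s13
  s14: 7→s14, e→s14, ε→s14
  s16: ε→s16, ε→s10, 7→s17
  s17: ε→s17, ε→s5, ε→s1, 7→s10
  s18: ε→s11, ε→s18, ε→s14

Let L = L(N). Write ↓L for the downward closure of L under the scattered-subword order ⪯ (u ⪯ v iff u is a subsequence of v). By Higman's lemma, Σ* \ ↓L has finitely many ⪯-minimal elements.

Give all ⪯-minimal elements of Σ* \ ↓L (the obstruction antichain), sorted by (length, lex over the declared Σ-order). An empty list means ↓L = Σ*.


|Q|=19, |F|=1, |δ|=55 (32 ε).
min D↑ (2 st, q0=0, F={1}): 0:7→0,e→1 1:7→1,e→1.
'e': N↓-sim [5, 4] end={s11,s14,s18,s3} rej; 1/1 single-dels accept.
1 minimals (antichain).

min(Σ*\↓L) = [e].


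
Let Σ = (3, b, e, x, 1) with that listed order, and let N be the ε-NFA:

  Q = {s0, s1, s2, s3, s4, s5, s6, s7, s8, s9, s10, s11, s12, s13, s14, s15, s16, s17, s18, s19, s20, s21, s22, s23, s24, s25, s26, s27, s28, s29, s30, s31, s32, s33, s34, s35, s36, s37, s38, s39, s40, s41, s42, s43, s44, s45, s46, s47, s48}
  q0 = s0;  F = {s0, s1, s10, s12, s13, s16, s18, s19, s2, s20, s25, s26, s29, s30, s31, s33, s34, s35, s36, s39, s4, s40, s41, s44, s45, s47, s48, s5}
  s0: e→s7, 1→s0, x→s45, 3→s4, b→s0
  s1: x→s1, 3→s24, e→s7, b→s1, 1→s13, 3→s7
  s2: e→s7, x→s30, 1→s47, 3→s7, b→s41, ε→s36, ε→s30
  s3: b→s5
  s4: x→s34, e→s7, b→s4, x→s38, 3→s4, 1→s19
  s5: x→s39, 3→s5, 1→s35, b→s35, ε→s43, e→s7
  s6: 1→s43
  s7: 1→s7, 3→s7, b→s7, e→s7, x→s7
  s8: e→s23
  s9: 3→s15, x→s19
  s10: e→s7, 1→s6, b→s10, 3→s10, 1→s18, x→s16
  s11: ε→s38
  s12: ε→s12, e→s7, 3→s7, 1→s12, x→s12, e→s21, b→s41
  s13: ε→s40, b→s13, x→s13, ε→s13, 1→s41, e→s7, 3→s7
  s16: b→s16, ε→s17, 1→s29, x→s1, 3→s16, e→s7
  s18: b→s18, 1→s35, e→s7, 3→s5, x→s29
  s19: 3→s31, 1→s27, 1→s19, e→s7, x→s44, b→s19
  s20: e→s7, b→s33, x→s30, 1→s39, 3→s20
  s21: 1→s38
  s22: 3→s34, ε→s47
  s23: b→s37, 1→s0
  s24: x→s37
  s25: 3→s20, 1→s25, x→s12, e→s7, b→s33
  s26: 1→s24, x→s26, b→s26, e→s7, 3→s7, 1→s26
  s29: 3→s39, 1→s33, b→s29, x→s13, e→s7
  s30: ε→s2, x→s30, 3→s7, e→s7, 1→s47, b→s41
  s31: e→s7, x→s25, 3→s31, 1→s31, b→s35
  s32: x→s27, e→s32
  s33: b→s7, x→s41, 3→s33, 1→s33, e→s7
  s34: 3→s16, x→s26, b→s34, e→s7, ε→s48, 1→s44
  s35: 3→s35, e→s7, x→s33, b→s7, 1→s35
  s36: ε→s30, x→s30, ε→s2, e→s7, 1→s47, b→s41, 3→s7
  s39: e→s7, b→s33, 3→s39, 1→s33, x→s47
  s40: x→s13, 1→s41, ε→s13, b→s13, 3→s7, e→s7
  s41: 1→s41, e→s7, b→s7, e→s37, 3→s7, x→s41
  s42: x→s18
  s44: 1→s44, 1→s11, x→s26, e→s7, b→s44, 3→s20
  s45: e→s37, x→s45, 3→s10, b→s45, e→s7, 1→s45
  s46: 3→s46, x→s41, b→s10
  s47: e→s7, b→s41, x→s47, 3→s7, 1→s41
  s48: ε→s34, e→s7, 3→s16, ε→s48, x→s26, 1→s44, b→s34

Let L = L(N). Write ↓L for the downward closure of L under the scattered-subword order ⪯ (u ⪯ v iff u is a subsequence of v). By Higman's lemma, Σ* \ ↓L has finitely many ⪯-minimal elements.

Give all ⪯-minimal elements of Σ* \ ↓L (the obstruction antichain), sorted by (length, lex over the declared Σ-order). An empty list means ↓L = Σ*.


A = [e, 3xx3, 313bb, x311b].

|Q|=49, |F|=28, |δ|=186 (16 ε).
min D↑ (25 st, q0=0, F={2}): 0:3→1,b→0,e→2,x→3,1→0 1:3→1,b→1,e→2,x→4,1→5 2:3→2,b→2,e→2,x→2,1→2 3:3→6,b→3,e→2,x→3,1→3 4:3→7,b→4,e→2,x→8,1→9 5:3→10,b→5,e→2,x→9,1→5 6:3→6,b→6,e→2,x→7,1→11 7:3→7,b→7,e→2,x→12,1→13 8:3→2,b→8,e→2,x→8,1→8 9:3→14,b→9,e→2,x→8,1→9 10:3→10,b→15,e→2,x→16,1→10 11:3→17,b→11,e→2,x→13,1→15 12:3→2,b→12,e→2,x→12,1→18 13:3→19,b→13,e→2,x→18,1→20 14:3→14,b→20,e→2,x→21,1→19 15:3→15,b→2,e→2,x→20,1→15 16:3→14,b→20,e→2,x→22,1→16 17:3→17,b→15,e→2,x→19,1→15 18:3→2,b→18,e→2,x→18,1→23 19:3→19,b→20,e→2,x→24,1→20 20:3→20,b→2,e→2,x→23,1→20 21:3→2,b→23,e→2,x→21,1→24 22:3→2,b→23,e→2,x→22,1→22 23:3→2,b→2,e→2,x→23,1→23 24:3→2,b→23,e→2,x→24,1→23.
'e': |S_i|=[38, 4] end={s21,s37,s38,s7} rej; 1/1 del acc.
'3xx3': N↓-sim [38, 36, 26, 15, 3] end={s24,s37,s7} ∉↓L; 4/4 deletions ∈↓L.
'313bb': N↓-sim [38, 36, 29, 18, 5, 1] end={s7} — reject; 5/5 single-dels accept.
'x311b': run [38, 33, 23, 14, 6, 1] end={s7} rej; 5/5 deletions ∈↓L.
4 words, ⪯-incomp.
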